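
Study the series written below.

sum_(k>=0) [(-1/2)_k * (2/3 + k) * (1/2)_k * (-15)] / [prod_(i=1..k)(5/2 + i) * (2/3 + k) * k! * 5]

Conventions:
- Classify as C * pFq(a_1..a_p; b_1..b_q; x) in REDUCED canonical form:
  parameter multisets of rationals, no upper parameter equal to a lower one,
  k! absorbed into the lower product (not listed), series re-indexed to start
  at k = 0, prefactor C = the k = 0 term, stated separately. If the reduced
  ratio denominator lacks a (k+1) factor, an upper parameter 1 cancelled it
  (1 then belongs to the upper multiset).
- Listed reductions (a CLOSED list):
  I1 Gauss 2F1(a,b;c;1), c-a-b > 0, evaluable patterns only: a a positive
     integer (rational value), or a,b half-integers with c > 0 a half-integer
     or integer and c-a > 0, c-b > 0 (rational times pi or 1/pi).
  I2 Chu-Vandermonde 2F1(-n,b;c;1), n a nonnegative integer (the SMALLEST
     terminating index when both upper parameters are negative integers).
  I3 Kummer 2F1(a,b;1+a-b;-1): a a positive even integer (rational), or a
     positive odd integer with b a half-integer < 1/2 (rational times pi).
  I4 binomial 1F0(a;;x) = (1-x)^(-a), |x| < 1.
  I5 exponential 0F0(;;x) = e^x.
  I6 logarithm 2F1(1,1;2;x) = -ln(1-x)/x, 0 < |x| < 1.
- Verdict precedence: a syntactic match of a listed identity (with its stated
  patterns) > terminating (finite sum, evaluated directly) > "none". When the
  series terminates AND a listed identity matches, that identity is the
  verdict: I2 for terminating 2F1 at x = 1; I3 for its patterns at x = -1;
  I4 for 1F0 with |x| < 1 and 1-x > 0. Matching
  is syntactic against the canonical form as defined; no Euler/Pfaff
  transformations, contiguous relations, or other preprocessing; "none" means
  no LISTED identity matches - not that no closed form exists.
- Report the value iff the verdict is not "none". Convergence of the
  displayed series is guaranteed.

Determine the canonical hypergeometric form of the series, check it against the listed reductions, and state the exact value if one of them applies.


Canonical form: C = -3 times 2F1 with upper {-1/2, 1/2}, lower {7/2}, x = 1. Verdict: Gauss (I1, half-integer pattern) matches (x = 1; upper {-1/2, 1/2} half-integers, c = 7/2 in the evaluable pattern). Exact value: (-225/256) * pi.

Key step: from the first term -3: striking the common factor k + 2/3 reduces the term (C = -3, x = 1).
Ratio: r(k) = 1 * (k-1/2) (k+1/2) / [(k+7/2) (k+1)] - rational; roots negated = parameters, x = 1, C = -3.


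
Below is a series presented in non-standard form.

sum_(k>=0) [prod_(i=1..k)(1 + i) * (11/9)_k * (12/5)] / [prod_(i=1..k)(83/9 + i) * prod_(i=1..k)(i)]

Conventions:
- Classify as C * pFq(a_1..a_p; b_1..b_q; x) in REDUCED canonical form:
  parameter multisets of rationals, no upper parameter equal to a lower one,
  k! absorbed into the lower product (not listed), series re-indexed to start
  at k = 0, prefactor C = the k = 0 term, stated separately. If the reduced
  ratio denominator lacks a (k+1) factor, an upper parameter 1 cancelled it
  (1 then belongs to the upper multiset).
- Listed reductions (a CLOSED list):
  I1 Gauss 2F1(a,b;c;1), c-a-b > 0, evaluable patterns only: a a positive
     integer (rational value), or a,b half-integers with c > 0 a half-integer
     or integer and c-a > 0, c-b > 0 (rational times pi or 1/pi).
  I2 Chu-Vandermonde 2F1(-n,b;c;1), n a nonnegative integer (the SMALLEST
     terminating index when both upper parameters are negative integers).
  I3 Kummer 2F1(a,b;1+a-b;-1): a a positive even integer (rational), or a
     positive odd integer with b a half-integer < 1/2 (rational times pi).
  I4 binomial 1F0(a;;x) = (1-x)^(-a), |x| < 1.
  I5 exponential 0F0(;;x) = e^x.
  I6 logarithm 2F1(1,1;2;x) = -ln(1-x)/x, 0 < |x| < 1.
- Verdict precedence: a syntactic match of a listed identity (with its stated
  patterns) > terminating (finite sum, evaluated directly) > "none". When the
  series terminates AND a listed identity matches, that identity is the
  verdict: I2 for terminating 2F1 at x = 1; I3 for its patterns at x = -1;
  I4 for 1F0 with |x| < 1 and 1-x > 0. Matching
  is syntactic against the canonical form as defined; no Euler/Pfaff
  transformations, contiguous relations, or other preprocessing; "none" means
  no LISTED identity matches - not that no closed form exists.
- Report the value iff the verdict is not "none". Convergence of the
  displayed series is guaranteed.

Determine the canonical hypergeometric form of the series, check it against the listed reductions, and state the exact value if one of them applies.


Reduced: x = 1, 2F1, upper = {11/9, 2}, lower = {92/9}, C = 12/5. Verdict (x = 1): Gauss's theorem (I1) applies (x = 1: the Gamma ratio telescopes since c-a-b = 7 > 0 and a = 2 in Z>0). Sum: 3071/945.

First insight: with t_0 = 12/5, the lower running product (prefactor 12/5) is a rising factorial.
Consecutive-term ratio: r(k) = 1 * (k+11/9) (k+2) / [(k+92/9) (k+1)] - rational in k, leading ratio 1; with t_0 = 12/5, classification follows.


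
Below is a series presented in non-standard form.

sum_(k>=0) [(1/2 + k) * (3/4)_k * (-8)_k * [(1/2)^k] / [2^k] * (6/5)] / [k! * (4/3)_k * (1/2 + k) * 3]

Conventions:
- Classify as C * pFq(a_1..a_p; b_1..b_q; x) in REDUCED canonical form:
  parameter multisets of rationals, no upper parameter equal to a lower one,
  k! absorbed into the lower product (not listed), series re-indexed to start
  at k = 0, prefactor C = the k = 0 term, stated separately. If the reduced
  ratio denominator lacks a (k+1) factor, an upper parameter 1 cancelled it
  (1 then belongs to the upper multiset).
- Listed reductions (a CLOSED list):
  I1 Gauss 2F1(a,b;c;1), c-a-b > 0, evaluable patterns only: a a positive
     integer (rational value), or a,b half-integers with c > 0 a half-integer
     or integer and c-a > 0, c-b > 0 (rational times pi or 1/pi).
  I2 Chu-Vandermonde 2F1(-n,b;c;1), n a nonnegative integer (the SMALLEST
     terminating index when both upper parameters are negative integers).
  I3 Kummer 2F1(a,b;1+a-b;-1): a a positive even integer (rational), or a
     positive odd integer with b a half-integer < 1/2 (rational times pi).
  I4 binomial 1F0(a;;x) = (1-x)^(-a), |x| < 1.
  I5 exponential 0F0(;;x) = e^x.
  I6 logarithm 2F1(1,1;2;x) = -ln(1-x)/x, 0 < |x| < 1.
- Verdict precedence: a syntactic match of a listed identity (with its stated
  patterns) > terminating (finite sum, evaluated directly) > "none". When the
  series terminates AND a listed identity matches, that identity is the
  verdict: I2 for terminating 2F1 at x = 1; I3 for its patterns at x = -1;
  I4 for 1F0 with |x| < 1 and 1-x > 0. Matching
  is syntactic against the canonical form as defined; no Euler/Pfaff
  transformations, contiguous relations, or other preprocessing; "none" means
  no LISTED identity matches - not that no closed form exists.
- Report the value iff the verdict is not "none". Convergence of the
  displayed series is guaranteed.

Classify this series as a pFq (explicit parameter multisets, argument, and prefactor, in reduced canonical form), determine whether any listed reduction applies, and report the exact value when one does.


First insight: x = (1/4) and the factor k + 1/2 cancels (top and bottom), leaving prefactor 2/5.
Consecutive-term ratio: r(k) = (1/4) * (k-8) (k+3/4) / [(k+4/3) (k+1)] - rational in k, leading ratio (1/4); with t_0 = 2/5, classification follows.

This is 2/5 * 2F1(-8, 3/4; 4/3; 1/4) in reduced canonical form. Verdict: terminating (-8 upstairs). 9 nonzero terms in all; added directly. Value: 135070237714219/893353197568000.


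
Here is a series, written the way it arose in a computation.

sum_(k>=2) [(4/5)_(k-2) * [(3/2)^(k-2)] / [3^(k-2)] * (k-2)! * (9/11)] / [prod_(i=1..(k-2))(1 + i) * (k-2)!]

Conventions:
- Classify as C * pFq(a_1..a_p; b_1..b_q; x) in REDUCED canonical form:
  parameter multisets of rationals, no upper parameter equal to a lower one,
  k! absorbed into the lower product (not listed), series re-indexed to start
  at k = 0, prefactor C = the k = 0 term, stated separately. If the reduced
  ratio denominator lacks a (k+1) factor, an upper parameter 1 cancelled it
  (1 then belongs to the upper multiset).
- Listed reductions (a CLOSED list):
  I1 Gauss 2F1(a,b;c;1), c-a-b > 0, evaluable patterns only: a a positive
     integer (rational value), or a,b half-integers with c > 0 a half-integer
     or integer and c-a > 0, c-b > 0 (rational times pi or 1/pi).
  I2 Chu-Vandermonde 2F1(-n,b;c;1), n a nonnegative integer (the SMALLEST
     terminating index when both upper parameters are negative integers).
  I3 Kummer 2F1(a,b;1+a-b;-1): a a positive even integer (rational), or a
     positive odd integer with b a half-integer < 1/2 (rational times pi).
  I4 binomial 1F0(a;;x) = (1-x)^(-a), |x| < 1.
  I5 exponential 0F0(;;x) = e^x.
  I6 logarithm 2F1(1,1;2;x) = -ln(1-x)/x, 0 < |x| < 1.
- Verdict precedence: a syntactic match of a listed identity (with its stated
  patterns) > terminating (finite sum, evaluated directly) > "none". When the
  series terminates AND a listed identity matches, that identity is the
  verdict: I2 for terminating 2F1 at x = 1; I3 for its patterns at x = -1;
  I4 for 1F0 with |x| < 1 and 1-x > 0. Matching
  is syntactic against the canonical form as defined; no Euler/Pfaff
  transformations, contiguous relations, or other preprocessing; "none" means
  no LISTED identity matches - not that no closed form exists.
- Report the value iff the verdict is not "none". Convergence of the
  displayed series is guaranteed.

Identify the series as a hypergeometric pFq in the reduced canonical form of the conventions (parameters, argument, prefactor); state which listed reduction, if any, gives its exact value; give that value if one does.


This is 9/11 * 2F1(4/5, 1; 2; 1/2) in reduced canonical form. Verdict: none. No listed pattern accepts 2F1(4/5, 1; 2; 1/2).

Key step: from the first term 9/11: the factorial ratio (prefactor 9/11) (k+a-1)!/(a-1)! is a rising factorial (a)_k.
Consecutive-term ratio: r(k) = (1/2) * (k+4/5) (k+1) / [(k+2) (k+1)] - rational in k, leading ratio (1/2); with t_0 = 9/11, classification follows.


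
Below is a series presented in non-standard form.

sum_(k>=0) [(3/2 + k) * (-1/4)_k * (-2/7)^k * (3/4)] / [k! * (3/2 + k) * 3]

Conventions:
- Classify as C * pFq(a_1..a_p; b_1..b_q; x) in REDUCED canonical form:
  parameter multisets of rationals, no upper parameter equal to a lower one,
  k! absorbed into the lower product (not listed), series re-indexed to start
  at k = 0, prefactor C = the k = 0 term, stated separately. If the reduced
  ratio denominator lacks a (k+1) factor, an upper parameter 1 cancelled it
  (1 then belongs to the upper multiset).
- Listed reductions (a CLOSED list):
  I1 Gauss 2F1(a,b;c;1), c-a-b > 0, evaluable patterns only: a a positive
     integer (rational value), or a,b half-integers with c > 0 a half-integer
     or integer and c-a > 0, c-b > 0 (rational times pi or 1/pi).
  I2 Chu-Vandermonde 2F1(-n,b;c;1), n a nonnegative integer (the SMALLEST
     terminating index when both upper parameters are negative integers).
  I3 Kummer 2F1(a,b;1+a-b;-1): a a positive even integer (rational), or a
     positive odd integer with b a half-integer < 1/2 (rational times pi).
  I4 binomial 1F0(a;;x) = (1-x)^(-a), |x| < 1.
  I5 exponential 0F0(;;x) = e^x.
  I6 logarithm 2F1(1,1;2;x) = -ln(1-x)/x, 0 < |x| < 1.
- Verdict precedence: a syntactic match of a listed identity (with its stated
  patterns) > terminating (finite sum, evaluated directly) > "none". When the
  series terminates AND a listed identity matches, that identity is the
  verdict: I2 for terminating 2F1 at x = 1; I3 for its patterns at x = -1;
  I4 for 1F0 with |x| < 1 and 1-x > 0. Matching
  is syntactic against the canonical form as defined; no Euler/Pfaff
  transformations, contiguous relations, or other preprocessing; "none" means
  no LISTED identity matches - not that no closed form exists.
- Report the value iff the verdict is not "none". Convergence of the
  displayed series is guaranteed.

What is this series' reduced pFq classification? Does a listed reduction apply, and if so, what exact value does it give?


Key observation: t_0 being 1/4, k + 3/2 divides numerator and denominator alike; C = 1/4, x = -2/7 after cancelling.
Ratio: r(k) = (-2/7) * (k-1/4) / [(k+1)] ; factor over Q: parameters, x = (-2/7), and C = 1/4.

Reduced: x = -2/7, 1F0, upper = {-1/4}, lower = {-}, C = 1/4. Verdict: the I4 binomial reduction fires (the 1F0 binomial series: exponent 1/4, x = -2/7). Exact value: (1/4) * (9/7)^(1/4).


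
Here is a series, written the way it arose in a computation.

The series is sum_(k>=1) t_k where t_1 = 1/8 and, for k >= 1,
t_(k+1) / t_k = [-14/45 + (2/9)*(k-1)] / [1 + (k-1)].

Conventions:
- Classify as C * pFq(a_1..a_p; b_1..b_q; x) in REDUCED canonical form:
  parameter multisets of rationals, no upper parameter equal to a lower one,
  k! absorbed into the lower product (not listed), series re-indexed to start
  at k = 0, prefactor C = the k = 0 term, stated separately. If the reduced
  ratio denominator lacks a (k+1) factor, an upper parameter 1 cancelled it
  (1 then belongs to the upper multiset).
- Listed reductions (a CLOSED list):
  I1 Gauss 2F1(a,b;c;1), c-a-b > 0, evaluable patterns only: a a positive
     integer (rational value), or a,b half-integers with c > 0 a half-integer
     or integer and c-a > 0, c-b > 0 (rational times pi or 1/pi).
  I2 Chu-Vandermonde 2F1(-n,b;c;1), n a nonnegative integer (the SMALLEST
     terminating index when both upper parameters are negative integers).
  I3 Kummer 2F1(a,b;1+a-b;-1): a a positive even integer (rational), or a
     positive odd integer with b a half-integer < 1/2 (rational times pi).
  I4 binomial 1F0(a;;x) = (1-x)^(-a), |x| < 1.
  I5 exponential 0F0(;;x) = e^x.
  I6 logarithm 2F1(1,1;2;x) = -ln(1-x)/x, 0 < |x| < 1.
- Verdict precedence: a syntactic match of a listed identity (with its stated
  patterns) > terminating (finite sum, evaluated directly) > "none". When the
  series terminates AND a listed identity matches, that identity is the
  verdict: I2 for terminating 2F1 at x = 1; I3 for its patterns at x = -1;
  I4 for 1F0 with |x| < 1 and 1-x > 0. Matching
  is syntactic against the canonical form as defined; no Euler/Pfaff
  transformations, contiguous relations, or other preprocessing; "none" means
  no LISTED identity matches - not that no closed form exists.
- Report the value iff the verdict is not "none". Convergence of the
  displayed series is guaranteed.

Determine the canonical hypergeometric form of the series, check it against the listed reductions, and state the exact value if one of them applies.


With C = 1/8: the canonical form is 1F0(-7/5; -; 2/9). Verdict at x = 2/9: the I4 binomial reduction matches (the 1F0 binomial series: exponent 7/5, x = 2/9). Sum: (1/8) * (7/9)^(7/5).

Key step: with t_0 = 1/8, the expanded ratio factors over Q; C = 1/8, x = 2/9, roots give parameters.
Term ratio: r(k) = (2/9) * (k-7/5) / [(k+1)] - rational in k. x = (2/9); t_0 = 1/8; negate the roots.


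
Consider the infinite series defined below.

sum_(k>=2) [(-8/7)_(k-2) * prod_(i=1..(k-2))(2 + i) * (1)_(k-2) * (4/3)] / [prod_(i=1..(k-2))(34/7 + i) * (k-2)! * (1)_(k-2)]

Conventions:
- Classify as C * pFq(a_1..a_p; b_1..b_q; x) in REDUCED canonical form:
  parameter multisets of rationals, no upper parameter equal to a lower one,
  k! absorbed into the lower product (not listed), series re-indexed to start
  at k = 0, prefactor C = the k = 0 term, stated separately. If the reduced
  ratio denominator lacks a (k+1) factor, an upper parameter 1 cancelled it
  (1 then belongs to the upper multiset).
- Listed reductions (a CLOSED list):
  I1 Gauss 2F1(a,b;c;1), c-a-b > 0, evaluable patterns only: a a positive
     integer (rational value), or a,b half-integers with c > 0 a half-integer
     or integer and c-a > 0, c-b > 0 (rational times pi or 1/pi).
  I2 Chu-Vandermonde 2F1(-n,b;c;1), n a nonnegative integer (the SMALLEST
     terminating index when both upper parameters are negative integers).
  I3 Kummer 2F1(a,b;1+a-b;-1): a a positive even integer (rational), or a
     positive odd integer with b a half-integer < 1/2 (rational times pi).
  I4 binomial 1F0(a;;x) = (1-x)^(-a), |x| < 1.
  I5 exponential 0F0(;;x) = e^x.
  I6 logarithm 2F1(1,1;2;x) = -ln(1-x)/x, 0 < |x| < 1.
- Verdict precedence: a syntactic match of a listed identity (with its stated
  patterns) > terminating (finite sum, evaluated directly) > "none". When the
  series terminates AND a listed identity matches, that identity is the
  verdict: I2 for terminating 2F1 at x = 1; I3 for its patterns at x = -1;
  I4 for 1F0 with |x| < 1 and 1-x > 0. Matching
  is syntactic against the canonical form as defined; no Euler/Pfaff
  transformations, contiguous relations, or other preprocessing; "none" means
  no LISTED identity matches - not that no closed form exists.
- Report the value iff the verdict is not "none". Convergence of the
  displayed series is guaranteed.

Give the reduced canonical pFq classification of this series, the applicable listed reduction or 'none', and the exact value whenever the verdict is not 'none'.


x = 1 here; the reduced form reads 2F1, upper {-8/7, 3}, lower {41/7}, C = 4/3. Verdict: this is the Gauss summation I1 (x = 1: the Gamma ratio telescopes since c-a-b = 4 > 0 and a = 3 in Z>0). Hence: 204/343.

Structural cue: from the first term 4/3: the lower running product (C = 4/3) is a rising factorial.
Term ratio: r(k) = 1 * (k-8/7) (k+3) / [(k+41/7) (k+1)] ; factor over Q: parameters, x = 1, and C = 4/3.


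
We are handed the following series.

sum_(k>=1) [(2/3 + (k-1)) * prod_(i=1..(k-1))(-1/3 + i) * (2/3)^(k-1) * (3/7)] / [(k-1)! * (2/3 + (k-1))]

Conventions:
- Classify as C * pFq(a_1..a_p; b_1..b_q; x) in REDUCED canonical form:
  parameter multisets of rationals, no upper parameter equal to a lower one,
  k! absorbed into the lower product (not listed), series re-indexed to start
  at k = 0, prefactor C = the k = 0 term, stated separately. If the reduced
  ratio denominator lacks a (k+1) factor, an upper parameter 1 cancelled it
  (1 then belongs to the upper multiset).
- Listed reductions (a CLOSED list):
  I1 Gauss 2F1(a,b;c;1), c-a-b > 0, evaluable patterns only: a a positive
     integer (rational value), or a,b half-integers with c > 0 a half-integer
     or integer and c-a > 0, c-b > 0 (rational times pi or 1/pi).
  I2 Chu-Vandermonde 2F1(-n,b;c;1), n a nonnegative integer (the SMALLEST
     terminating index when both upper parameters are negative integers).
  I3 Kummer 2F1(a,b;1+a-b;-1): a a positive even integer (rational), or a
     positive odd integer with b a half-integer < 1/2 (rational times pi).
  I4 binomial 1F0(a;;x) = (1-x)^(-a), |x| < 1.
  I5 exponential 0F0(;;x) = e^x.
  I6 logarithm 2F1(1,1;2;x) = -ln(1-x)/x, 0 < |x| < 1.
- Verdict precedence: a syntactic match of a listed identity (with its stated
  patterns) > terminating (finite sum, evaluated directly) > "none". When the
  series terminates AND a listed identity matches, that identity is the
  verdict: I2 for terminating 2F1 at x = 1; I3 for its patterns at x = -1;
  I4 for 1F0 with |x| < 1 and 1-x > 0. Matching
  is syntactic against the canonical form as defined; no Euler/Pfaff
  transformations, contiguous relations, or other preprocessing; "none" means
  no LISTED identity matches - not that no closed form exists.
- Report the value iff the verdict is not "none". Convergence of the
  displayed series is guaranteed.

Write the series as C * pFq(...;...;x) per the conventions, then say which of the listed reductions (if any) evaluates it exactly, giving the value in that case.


Key step: with t_0 = 3/7, the running product (C = 3/7, x = 2/3) telescopes to a rising factorial.
Ratio: r(k) = (2/3) * (k+2/3) / [(k+1)] - rational in k. x = (2/3); t_0 = 3/7; negate the roots.

x = 2/3 here; the reduced form reads 1F0, upper {2/3}, lower {-}, C = 3/7. Verdict (x = 2/3): the I4 binomial reduction applies (the 1F0 binomial series: exponent -2/3, x = 2/3). Value: (3/7) * (1/3)^(-2/3).


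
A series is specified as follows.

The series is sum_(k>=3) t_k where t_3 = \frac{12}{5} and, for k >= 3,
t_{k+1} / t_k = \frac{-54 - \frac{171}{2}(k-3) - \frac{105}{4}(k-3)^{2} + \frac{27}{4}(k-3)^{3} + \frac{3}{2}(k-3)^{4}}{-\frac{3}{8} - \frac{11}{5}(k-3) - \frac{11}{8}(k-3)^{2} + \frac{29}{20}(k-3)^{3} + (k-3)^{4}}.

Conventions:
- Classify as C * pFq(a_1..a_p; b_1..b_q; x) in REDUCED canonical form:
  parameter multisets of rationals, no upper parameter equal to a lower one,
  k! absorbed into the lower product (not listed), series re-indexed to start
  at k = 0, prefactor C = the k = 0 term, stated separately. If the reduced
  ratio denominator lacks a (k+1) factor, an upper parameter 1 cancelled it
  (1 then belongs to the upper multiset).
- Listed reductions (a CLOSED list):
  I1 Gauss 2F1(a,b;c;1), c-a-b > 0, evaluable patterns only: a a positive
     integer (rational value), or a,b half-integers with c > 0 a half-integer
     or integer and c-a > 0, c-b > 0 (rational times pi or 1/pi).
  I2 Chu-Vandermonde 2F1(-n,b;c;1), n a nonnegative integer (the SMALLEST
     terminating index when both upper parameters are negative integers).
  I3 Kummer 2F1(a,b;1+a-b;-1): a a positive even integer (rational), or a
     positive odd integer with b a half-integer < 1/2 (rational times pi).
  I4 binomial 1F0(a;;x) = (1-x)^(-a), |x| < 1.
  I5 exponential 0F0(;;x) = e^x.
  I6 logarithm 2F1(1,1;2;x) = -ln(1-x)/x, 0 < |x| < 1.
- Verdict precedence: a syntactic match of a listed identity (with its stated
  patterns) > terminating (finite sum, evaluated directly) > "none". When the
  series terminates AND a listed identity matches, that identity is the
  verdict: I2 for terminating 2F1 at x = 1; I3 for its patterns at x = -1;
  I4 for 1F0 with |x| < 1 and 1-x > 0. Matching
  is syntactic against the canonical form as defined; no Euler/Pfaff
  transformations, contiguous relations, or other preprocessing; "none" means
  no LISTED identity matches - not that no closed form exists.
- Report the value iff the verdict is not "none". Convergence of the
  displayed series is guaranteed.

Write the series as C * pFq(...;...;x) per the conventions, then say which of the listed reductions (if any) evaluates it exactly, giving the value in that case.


The series (x = \frac{3}{2}) is 3F2: upper {-4, 1, 6}, lower {-\frac{5}{4}, \frac{1}{5}}, prefactor \frac{12}{5}. Verdict: terminating. (-4)_k vanishes past k = 4, leaving a 5-term sum, computed directly. Exact value: \frac{8593716}{11}.

Key observation: t_0 = \frac{12}{5} here, and roots of the ratio polynomials (prefactor 12/5) are the negated parameters.
Term ratio: r(k) = \frac{3}{2} * (k-4) (k+1) (k+6) / [(k-\frac{5}{4}) (k+\frac{1}{5}) (k+1)] ; factor over Q: parameters, x = \frac{3}{2}, and C = \frac{12}{5}.


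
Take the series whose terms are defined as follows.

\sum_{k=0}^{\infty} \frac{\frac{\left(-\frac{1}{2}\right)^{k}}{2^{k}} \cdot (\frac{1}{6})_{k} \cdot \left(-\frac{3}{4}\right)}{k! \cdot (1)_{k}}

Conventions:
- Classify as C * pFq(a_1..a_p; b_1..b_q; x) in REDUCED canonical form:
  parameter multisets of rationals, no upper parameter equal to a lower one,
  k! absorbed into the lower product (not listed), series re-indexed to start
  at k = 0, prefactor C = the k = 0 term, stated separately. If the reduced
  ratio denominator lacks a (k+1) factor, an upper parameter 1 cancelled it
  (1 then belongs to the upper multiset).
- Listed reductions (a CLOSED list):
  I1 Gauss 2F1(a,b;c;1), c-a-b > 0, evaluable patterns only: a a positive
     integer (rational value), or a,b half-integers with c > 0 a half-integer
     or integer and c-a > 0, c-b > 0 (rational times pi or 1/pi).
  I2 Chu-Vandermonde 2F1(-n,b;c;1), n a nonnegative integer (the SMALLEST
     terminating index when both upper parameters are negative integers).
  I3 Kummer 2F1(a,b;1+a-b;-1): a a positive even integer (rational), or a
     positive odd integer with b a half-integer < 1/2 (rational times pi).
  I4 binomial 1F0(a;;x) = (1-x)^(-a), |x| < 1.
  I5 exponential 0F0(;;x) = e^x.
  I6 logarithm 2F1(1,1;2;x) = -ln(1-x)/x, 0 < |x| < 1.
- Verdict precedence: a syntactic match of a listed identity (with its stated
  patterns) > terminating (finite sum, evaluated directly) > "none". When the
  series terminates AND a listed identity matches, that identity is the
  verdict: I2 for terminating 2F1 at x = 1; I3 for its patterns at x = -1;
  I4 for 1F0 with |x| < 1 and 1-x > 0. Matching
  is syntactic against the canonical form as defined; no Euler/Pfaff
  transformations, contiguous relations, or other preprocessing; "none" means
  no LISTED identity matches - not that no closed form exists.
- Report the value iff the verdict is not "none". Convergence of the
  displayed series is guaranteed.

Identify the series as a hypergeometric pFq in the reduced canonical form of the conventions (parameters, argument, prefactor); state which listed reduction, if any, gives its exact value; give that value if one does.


At argument -\frac{1}{4}: a 1F1 with upper {\frac{1}{6}}, lower {1}, scaled by C = -\frac{3}{4}. Verdict: none here - no I1-I6 shape fits x = -\frac{1}{4} with lower {1}.

Key step: x = -\frac{1}{4} and the denominator's factorial ratio (C = -3/4) is a lower Pochhammer.
Consecutive-term ratio: r(k) = -\frac{1}{4} * (k+\frac{1}{6}) / [(k+1) (k+1)] ; factor over Q: parameters, x = -\frac{1}{4}, and C = -\frac{3}{4}.


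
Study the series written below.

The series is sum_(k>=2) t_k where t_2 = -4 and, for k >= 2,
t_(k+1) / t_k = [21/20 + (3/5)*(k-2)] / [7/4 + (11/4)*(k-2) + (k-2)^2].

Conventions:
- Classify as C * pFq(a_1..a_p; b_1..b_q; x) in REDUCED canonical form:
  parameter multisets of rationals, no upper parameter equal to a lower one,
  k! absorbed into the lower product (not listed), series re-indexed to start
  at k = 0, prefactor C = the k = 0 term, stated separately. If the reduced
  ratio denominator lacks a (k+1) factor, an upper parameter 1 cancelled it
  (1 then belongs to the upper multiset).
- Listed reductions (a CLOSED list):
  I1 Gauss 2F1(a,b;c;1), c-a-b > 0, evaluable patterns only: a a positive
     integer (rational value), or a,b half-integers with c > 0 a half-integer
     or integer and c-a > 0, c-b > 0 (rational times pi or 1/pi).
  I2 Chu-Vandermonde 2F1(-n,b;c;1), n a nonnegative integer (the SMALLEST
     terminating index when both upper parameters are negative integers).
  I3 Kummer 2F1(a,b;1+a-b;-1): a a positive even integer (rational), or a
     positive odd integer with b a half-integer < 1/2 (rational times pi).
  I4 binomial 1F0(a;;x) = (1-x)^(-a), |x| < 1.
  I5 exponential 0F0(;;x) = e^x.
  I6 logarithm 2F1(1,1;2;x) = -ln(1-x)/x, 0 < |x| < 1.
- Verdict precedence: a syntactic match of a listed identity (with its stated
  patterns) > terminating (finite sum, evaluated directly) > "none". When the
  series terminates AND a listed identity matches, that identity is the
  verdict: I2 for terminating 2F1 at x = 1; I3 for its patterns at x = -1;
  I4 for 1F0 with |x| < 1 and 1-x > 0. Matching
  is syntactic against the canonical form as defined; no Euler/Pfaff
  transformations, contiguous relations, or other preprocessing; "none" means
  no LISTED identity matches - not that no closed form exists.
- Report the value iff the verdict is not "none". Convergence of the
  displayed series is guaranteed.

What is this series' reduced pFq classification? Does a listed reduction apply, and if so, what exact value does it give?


First insight: with t_0 = -4, the expanded ratio factors over Q; prefactor -4, roots give parameters.
Consecutive-term ratio: r(k) = (3/5) * 1 / [(k+1)] - rational in k. x = (3/5); t_0 = -4; negate the roots.

The series (x = 3/5) is 0F0: upper {-}, lower {-}, prefactor -4. Verdict: the I5 exponential reduction fires (the 0F0 exponential series at x = 3/5). Sum: (-4) * e^(3/5).


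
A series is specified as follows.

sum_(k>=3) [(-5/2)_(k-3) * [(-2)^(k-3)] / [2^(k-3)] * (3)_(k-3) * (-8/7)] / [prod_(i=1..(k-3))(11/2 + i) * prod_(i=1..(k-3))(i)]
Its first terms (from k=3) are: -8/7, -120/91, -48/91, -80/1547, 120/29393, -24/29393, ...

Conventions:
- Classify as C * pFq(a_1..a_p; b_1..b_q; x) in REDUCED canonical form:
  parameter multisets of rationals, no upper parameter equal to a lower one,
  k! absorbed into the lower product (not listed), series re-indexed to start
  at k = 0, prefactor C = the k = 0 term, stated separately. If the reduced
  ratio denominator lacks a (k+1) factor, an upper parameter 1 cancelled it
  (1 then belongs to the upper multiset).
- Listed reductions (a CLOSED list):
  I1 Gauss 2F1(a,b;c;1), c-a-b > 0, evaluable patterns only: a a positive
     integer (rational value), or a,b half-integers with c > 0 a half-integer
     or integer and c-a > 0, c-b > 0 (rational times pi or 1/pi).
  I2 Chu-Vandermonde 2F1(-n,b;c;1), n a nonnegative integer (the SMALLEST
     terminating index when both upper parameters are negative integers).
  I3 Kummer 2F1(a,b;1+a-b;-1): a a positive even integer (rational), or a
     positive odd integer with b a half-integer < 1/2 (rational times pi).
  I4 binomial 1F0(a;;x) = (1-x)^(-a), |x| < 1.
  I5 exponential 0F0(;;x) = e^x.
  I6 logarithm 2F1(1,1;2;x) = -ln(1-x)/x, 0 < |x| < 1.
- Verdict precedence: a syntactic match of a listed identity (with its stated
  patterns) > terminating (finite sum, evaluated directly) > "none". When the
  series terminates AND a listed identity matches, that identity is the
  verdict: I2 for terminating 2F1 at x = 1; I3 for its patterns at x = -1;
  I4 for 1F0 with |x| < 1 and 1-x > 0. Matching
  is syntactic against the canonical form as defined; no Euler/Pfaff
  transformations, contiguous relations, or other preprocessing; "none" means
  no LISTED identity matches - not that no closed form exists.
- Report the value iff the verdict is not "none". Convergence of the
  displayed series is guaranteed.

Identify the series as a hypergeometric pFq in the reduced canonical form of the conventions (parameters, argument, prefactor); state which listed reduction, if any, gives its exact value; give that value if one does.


At argument -1: a 2F1 with upper {-5/2, 3}, lower {13/2}, scaled by C = -8/7. Verdict (x = -1): the Kummer evaluation I3 applies (x = -1; c = 13/2 equals 1+a-b for upper {-5/2, 3}: listed pattern). Value: (-495/512) * pi.

First insight: x = (-1) and the product of the first k integers (C = -8/7) is k!.
Term ratio: r(k) = (-1) * (k-5/2) (k+3) / [(k+13/2) (k+1)] - rational in k, leading ratio (-1); with t_0 = -8/7, classification follows.


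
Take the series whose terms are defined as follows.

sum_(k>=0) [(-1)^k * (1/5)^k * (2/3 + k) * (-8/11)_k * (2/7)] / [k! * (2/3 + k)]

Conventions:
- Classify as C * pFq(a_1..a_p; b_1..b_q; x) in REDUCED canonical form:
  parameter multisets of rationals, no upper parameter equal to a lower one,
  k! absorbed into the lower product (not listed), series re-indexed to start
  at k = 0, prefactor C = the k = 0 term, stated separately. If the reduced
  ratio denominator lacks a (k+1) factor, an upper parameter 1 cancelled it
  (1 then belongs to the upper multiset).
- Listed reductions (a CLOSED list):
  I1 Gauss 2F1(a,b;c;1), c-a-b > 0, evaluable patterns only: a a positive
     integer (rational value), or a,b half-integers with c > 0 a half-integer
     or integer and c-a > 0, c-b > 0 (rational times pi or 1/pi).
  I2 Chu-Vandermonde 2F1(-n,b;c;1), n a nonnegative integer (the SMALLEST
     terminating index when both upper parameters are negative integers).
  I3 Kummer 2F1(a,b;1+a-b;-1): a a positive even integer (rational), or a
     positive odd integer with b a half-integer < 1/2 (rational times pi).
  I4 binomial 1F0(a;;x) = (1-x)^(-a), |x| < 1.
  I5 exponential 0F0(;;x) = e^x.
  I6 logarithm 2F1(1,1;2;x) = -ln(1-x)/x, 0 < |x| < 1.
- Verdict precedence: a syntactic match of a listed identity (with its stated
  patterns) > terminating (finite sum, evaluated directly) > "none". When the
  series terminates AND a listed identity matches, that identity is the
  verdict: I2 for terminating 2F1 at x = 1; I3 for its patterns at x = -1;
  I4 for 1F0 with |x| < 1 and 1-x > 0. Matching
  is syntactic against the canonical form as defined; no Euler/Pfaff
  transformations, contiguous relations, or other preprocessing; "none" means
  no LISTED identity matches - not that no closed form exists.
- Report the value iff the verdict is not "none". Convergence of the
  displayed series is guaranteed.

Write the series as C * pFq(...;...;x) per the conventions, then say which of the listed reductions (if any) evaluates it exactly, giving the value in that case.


Prefactor 2/7, argument -1/5: 1F0 with upper {-8/11} over lower {-}. Verdict: the binomial series (I4) fires (the 1F0 binomial series: exponent 8/11, x = -1/5). Its exact value is (2/7) * (6/5)^(8/11).

Key step: t_0 = 2/7 here, and the (-1)^k factor (C = 2/7, x = -1/5) folds into the argument's sign.
Step ratio: r(k) = (-1/5) * (k-8/11) / [(k+1)] - rational in k. x = (-1/5); t_0 = 2/7; negate the roots.


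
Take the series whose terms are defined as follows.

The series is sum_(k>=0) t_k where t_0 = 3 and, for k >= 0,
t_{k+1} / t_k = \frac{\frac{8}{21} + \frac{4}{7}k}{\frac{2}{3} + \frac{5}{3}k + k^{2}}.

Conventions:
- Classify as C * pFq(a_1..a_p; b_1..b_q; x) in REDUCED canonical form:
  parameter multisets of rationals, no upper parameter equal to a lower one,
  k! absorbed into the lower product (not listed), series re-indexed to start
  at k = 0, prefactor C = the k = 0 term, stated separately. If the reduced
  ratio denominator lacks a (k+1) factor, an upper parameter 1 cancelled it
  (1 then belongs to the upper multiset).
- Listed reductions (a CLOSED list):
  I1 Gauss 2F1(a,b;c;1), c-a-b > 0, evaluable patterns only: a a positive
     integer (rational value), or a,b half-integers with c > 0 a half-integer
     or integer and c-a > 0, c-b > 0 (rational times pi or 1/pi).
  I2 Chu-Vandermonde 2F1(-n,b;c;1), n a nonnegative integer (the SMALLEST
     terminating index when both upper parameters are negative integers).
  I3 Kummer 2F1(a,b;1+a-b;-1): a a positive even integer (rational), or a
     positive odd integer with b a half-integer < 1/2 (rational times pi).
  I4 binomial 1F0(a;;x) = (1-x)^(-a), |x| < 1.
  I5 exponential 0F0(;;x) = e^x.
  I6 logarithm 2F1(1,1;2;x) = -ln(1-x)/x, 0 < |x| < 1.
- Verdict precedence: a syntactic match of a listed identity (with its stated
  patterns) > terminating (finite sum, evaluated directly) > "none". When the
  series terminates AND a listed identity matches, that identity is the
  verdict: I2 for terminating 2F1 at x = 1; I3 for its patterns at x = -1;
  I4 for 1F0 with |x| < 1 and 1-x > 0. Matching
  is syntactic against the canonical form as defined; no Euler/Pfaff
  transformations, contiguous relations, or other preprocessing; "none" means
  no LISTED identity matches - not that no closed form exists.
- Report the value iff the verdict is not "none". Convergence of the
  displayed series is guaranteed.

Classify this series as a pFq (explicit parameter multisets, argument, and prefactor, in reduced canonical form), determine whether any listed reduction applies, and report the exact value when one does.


First insight: x = \frac{4}{7} and factor the ratio over Q (C = 3): negated roots = parameters.
Ratio: r(k) = \frac{4}{7} * 1 / [(k+1)] - rational; roots negated = parameters, x = \frac{4}{7}, C = 3.

Reduced: x = \frac{4}{7}, 0F0, upper = {-}, lower = {-}, C = 3. Verdict: the I5 exponential reduction matches (the 0F0 exponential series at x = \frac{4}{7}). Its exact value is 3 \cdot e^{\frac{4}{7}}.


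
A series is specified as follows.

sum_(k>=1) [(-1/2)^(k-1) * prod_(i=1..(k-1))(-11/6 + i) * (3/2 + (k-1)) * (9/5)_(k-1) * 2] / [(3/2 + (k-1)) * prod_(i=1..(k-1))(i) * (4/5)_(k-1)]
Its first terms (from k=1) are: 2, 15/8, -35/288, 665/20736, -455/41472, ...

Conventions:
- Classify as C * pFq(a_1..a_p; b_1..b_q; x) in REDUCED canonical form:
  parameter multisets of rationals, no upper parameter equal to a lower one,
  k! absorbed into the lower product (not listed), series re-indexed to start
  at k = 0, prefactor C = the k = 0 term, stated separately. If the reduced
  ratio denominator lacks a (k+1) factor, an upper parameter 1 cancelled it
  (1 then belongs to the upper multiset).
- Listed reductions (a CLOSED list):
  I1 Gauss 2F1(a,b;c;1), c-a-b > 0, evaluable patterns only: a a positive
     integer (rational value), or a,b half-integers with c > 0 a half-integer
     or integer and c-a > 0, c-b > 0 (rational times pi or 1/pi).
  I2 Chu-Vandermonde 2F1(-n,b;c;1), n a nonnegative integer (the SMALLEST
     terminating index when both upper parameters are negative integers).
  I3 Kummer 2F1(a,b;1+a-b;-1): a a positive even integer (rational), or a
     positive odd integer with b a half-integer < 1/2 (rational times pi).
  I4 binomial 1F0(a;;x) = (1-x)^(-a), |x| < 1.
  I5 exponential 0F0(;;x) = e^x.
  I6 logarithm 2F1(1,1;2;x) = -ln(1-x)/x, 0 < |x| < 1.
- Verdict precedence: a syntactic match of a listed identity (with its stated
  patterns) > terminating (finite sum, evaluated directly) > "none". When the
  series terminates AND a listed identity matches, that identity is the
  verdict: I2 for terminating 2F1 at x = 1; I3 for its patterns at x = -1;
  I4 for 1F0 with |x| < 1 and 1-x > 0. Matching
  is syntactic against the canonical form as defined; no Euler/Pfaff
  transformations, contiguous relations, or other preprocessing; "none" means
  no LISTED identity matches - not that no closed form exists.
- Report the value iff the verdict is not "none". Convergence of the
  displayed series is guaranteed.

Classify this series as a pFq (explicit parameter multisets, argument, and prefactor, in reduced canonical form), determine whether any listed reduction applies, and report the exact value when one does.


Reduced: x = -1/2, 2F1, upper = {-5/6, 9/5}, lower = {4/5}, C = 2. Verdict: none. A 2F1 with upper {-5/6, 9/5} fits none of I1-I6 at x = -1/2; the sum runs forever.

Key step: t_0 being 2, striking the common factor k + 3/2 reduces the term (prefactor 2).
Step ratio: r(k) = (-1/2) * (k-5/6) (k+9/5) / [(k+4/5) (k+1)] - rational in k, leading ratio (-1/2); with t_0 = 2, classification follows.


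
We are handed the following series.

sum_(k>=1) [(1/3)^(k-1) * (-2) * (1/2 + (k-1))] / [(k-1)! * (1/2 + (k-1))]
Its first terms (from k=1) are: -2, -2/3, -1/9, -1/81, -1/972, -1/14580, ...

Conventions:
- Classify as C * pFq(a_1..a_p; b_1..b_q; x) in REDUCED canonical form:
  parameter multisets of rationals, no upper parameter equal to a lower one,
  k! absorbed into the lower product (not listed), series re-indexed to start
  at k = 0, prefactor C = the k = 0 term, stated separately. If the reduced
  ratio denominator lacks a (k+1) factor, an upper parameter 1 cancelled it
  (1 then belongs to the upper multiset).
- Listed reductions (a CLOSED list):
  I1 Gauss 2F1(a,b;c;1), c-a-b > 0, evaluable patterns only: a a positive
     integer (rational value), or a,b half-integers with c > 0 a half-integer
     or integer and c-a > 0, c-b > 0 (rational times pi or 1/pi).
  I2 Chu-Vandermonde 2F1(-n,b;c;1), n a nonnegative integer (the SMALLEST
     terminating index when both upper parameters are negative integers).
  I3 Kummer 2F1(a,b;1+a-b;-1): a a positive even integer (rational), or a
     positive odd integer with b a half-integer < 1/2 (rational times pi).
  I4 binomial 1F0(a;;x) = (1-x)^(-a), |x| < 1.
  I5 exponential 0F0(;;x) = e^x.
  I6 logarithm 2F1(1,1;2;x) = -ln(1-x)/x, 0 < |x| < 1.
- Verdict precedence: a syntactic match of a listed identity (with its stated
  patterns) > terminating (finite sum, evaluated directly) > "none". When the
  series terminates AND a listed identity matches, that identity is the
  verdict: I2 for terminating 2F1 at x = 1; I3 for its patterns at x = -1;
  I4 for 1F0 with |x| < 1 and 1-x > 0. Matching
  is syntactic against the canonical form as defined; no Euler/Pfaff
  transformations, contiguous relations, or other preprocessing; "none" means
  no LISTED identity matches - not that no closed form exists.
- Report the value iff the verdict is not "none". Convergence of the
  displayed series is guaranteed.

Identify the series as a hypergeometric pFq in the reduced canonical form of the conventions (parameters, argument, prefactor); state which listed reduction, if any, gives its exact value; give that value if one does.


Reduced: x = 1/3, 0F0, upper = {-}, lower = {-}, C = -2. Verdict: the exponential series (I5) fires (the 0F0 exponential series at x = 1/3). Its exact value is (-2) * e^(1/3).

Key step: from the first term -2: striking the common factor k + 1/2 reduces the term (C = -2).
Adjacent-term ratio: r(k) = (1/3) * 1 / [(k+1)] - rational; roots negated = parameters, x = (1/3), C = -2.
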